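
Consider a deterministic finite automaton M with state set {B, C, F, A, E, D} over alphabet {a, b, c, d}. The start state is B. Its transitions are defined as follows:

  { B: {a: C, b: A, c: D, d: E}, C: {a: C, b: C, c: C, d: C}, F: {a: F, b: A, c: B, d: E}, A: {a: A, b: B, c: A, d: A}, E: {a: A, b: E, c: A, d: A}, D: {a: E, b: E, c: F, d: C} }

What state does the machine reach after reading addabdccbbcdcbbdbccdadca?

Trace: B -a-> C -d-> C -d-> C -a-> C -b-> C -d-> C -c-> C -c-> C -b-> C -b-> C -c-> C -d-> C -c-> C -b-> C -b-> C -d-> C -b-> C -c-> C -c-> C -d-> C -a-> C -d-> C -c-> C -a-> C

C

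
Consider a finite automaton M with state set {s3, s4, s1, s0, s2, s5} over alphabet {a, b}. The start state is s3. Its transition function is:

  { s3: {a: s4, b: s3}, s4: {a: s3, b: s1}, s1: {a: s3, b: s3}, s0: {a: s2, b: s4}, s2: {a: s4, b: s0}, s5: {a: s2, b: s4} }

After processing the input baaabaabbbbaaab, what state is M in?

s3 → s3 → s4 → s3 → s4 → s1 → s3 → s4 → s1 → s3 → s3 → s3 → s4 → s3 → s4 → s1

s1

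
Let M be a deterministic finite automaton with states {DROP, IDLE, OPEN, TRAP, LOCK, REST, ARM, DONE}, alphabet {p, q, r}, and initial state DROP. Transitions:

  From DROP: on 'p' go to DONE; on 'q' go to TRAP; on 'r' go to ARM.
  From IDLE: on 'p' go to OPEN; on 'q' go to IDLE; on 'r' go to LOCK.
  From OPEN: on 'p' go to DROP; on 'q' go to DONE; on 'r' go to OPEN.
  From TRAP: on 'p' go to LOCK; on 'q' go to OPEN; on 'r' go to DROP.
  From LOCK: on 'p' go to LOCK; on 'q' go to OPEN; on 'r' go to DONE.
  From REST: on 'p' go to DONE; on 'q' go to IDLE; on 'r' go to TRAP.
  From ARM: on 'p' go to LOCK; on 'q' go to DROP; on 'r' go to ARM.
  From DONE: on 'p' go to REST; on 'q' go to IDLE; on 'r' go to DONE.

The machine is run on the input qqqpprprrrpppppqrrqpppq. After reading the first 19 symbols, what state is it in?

DROP → TRAP → OPEN → DONE → REST → DONE → DONE → REST → TRAP → DROP → ARM → LOCK → LOCK → LOCK → LOCK → LOCK → OPEN → OPEN → OPEN → DONE
After 19 symbols: DONE.

DONE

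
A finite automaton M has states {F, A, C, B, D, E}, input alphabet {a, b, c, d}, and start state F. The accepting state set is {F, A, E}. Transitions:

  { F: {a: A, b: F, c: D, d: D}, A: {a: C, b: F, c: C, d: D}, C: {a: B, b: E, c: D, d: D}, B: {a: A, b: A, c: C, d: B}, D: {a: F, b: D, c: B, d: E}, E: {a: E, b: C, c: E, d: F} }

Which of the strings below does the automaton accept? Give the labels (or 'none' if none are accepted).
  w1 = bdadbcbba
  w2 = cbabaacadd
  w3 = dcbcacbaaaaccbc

w1, w2

w1:
  start at F
  read 'b': F → F
  read 'd': F → D
  read 'a': D → F
  read 'd': F → D
  read 'b': D → D
  read 'c': D → B
  read 'b': B → A
  read 'b': A → F
  read 'a': F → A
  end A, accepted
w2:
  start at F
  read 'c': F → D
  read 'b': D → D
  read 'a': D → F
  read 'b': F → F
  read 'a': F → A
  read 'a': A → C
  read 'c': C → D
  read 'a': D → F
  read 'd': F → D
  read 'd': D → E
  end E, accepted
w3:
  start at F
  read 'd': F → D
  read 'c': D → B
  read 'b': B → A
  read 'c': A → C
  read 'a': C → B
  read 'c': B → C
  read 'b': C → E
  read 'a': E → E
  read 'a': E → E
  read 'a': E → E
  read 'a': E → E
  read 'c': E → E
  read 'c': E → E
  read 'b': E → C
  read 'c': C → D
  end D, rejected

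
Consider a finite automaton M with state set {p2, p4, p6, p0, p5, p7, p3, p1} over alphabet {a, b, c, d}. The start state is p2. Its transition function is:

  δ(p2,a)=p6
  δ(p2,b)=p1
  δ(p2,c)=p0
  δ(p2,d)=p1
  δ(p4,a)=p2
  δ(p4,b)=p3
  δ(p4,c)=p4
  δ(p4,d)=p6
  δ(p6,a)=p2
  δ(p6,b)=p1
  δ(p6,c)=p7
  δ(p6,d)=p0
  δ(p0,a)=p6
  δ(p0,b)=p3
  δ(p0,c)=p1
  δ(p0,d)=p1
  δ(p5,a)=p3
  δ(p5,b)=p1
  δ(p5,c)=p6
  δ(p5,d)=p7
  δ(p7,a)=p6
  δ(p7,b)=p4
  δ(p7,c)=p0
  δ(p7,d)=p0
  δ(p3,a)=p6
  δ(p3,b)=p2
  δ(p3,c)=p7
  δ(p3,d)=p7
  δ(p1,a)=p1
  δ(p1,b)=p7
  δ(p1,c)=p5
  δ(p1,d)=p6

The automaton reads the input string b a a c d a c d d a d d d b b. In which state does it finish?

p4

start at p2
read 'b': p2 → p1
read 'a': p1 → p1
read 'a': p1 → p1
read 'c': p1 → p5
read 'd': p5 → p7
read 'a': p7 → p6
read 'c': p6 → p7
read 'd': p7 → p0
read 'd': p0 → p1
read 'a': p1 → p1
read 'd': p1 → p6
read 'd': p6 → p0
read 'd': p0 → p1
read 'b': p1 → p7
read 'b': p7 → p4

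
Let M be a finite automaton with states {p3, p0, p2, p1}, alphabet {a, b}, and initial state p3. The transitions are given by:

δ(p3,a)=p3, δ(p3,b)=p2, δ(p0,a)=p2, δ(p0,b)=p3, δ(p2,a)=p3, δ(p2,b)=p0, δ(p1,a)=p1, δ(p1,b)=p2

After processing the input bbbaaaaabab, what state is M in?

p2

start at p3
read 'b': p3 → p2
read 'b': p2 → p0
read 'b': p0 → p3
read 'a': p3 → p3
read 'a': p3 → p3
read 'a': p3 → p3
read 'a': p3 → p3
read 'a': p3 → p3
read 'b': p3 → p2
read 'a': p2 → p3
read 'b': p3 → p2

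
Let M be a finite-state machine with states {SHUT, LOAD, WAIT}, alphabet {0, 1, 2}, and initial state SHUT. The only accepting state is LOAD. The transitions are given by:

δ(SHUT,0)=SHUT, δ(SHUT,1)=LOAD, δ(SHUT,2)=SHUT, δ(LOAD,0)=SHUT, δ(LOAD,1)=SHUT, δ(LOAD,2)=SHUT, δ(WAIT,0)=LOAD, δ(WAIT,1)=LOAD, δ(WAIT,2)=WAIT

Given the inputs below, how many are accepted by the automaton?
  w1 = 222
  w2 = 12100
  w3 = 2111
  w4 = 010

1

w1: Trace: SHUT -2-> SHUT -2-> SHUT -2-> SHUT  → end SHUT, rejected
w2: Trace: SHUT -1-> LOAD -2-> SHUT -1-> LOAD -0-> SHUT -0-> SHUT  → end SHUT, rejected
w3: Trace: SHUT -2-> SHUT -1-> LOAD -1-> SHUT -1-> LOAD  → end LOAD, accepted
w4: Trace: SHUT -0-> SHUT -1-> LOAD -0-> SHUT  → end SHUT, rejected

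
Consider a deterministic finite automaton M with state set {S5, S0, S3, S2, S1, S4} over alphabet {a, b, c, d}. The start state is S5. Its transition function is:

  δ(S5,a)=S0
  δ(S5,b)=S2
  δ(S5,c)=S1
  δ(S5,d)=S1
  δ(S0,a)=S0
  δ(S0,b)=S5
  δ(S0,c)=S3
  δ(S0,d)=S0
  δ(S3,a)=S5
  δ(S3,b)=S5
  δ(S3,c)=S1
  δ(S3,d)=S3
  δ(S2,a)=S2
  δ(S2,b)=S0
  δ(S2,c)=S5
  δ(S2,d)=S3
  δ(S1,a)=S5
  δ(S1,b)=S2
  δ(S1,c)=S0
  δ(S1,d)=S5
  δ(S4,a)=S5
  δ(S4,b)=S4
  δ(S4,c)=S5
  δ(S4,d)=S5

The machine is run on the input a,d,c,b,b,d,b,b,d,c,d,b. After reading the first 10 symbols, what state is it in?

start at S5
read 'a': S5 → S0
read 'd': S0 → S0
read 'c': S0 → S3
read 'b': S3 → S5
read 'b': S5 → S2
read 'd': S2 → S3
read 'b': S3 → S5
read 'b': S5 → S2
read 'd': S2 → S3
read 'c': S3 → S1
After 10 symbols: S1.

S1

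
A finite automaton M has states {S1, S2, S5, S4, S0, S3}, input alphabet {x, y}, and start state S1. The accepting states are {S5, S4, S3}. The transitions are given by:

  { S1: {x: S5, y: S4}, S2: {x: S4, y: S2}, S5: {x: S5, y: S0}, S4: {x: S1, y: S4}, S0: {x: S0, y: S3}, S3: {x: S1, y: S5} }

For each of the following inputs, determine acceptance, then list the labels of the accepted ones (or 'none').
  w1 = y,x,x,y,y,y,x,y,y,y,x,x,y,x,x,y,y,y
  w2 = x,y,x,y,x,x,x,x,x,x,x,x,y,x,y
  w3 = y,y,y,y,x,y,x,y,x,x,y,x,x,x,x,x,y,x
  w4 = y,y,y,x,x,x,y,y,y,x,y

w1: Trace: S1 -y-> S4 -x-> S1 -x-> S5 -y-> S0 -y-> S3 -y-> S5 -x-> S5 -y-> S0 -y-> S3 -y-> S5 -x-> S5 -x-> S5 -y-> S0 -x-> S0 -x-> S0 -y-> S3 -y-> S5 -y-> S0  → end S0, rejected
w2: Trace: S1 -x-> S5 -y-> S0 -x-> S0 -y-> S3 -x-> S1 -x-> S5 -x-> S5 -x-> S5 -x-> S5 -x-> S5 -x-> S5 -x-> S5 -y-> S0 -x-> S0 -y-> S3  → end S3, accepted
w3: Trace: S1 -y-> S4 -y-> S4 -y-> S4 -y-> S4 -x-> S1 -y-> S4 -x-> S1 -y-> S4 -x-> S1 -x-> S5 -y-> S0 -x-> S0 -x-> S0 -x-> S0 -x-> S0 -x-> S0 -y-> S3 -x-> S1  → end S1, rejected
w4: Trace: S1 -y-> S4 -y-> S4 -y-> S4 -x-> S1 -x-> S5 -x-> S5 -y-> S0 -y-> S3 -y-> S5 -x-> S5 -y-> S0  → end S0, rejected

w2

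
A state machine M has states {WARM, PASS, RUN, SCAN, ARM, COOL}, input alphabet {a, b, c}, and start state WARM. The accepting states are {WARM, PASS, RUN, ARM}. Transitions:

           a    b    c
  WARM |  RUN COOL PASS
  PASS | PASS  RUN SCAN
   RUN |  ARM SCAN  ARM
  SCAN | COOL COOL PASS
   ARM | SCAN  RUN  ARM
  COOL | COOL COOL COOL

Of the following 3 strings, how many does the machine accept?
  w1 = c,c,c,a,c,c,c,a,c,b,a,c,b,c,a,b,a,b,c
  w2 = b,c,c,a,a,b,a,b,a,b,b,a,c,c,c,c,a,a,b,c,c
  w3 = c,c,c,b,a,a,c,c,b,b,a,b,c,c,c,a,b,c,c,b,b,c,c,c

w1: Trace: WARM -c-> PASS -c-> SCAN -c-> PASS -a-> PASS -c-> SCAN -c-> PASS -c-> SCAN -a-> COOL -c-> COOL -b-> COOL -a-> COOL -c-> COOL -b-> COOL -c-> COOL -a-> COOL -b-> COOL -a-> COOL -b-> COOL -c-> COOL  → end COOL, rejected
w2: Trace: WARM -b-> COOL -c-> COOL -c-> COOL -a-> COOL -a-> COOL -b-> COOL -a-> COOL -b-> COOL -a-> COOL -b-> COOL -b-> COOL -a-> COOL -c-> COOL -c-> COOL -c-> COOL -c-> COOL -a-> COOL -a-> COOL -b-> COOL -c-> COOL -c-> COOL  → end COOL, rejected
w3: Trace: WARM -c-> PASS -c-> SCAN -c-> PASS -b-> RUN -a-> ARM -a-> SCAN -c-> PASS -c-> SCAN -b-> COOL -b-> COOL -a-> COOL -b-> COOL -c-> COOL -c-> COOL -c-> COOL -a-> COOL -b-> COOL -c-> COOL -c-> COOL -b-> COOL -b-> COOL -c-> COOL -c-> COOL -c-> COOL  → end COOL, rejected

0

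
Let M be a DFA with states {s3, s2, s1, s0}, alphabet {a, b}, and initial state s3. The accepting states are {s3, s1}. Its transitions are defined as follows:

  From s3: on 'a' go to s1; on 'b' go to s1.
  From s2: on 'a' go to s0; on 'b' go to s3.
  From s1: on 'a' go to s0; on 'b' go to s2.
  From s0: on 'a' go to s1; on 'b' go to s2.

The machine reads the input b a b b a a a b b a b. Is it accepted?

start at s3
read 'b': s3 → s1
read 'a': s1 → s0
read 'b': s0 → s2
read 'b': s2 → s3
read 'a': s3 → s1
read 'a': s1 → s0
read 'a': s0 → s1
read 'b': s1 → s2
read 'b': s2 → s3
read 'a': s3 → s1
read 'b': s1 → s2
End state s2 is not accepting.

No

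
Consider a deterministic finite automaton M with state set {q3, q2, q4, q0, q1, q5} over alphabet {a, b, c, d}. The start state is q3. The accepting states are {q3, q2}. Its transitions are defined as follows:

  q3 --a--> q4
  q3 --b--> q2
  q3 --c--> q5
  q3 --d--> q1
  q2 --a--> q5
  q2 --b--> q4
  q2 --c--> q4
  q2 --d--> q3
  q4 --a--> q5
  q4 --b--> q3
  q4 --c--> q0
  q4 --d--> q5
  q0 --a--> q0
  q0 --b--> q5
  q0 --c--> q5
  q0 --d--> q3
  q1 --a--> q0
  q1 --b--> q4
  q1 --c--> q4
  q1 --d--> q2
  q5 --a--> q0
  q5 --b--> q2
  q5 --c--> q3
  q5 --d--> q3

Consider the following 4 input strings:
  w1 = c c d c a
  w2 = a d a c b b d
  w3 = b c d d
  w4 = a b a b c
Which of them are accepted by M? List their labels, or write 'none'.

w3

w1: Trace: q3 -c-> q5 -c-> q3 -d-> q1 -c-> q4 -a-> q5  → end q5, rejected
w2: Trace: q3 -a-> q4 -d-> q5 -a-> q0 -c-> q5 -b-> q2 -b-> q4 -d-> q5  → end q5, rejected
w3: Trace: q3 -b-> q2 -c-> q4 -d-> q5 -d-> q3  → end q3, accepted
w4: Trace: q3 -a-> q4 -b-> q3 -a-> q4 -b-> q3 -c-> q5  → end q5, rejected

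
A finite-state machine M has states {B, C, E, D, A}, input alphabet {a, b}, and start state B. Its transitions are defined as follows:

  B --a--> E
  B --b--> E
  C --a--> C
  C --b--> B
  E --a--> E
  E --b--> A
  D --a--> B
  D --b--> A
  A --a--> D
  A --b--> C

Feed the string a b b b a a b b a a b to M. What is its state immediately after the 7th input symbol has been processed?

Trace: B -a-> E -b-> A -b-> C -b-> B -a-> E -a-> E -b-> A
After 7 symbols: A.

A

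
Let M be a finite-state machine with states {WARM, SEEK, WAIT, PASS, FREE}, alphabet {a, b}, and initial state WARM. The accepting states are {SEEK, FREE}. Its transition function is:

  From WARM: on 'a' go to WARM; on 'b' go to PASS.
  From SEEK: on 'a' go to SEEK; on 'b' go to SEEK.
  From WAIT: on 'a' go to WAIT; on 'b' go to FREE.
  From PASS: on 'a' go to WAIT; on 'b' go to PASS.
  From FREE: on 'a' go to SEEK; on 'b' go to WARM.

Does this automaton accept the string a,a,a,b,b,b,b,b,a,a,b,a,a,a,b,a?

Yes

Trace: WARM -a-> WARM -a-> WARM -a-> WARM -b-> PASS -b-> PASS -b-> PASS -b-> PASS -b-> PASS -a-> WAIT -a-> WAIT -b-> FREE -a-> SEEK -a-> SEEK -a-> SEEK -b-> SEEK -a-> SEEK
End state SEEK is accepting.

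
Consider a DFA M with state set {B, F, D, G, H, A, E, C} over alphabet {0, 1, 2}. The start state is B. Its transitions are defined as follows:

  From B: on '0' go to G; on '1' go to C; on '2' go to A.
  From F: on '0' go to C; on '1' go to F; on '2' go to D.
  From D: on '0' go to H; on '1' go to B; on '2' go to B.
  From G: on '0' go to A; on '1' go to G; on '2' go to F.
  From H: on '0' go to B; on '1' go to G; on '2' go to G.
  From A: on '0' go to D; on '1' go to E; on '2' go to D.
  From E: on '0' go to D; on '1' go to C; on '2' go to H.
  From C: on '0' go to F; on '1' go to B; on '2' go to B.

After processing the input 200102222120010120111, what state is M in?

C

start at B
read '2': B → A
read '0': A → D
read '0': D → H
read '1': H → G
read '0': G → A
read '2': A → D
read '2': D → B
read '2': B → A
read '2': A → D
read '1': D → B
read '2': B → A
read '0': A → D
read '0': D → H
read '1': H → G
read '0': G → A
read '1': A → E
read '2': E → H
read '0': H → B
read '1': B → C
read '1': C → B
read '1': B → C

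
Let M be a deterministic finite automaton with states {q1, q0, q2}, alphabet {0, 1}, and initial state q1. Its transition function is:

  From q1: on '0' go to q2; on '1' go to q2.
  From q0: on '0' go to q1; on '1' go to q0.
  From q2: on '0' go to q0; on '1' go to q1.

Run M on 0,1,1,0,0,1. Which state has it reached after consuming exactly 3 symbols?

q2

start at q1
read '0': q1 → q2
read '1': q2 → q1
read '1': q1 → q2
After 3 symbols: q2.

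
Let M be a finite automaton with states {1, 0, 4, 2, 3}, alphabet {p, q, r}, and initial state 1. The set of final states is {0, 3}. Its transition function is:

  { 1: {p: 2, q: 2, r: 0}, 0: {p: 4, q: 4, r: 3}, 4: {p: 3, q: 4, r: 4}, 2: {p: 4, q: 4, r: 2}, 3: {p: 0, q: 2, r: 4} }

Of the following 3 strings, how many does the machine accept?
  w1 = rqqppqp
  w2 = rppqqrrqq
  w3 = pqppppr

1

w1:
  start at 1
  read 'r': 1 → 0
  read 'q': 0 → 4
  read 'q': 4 → 4
  read 'p': 4 → 3
  read 'p': 3 → 0
  read 'q': 0 → 4
  read 'p': 4 → 3
  end 3, accepted
w2:
  start at 1
  read 'r': 1 → 0
  read 'p': 0 → 4
  read 'p': 4 → 3
  read 'q': 3 → 2
  read 'q': 2 → 4
  read 'r': 4 → 4
  read 'r': 4 → 4
  read 'q': 4 → 4
  read 'q': 4 → 4
  end 4, rejected
w3:
  start at 1
  read 'p': 1 → 2
  read 'q': 2 → 4
  read 'p': 4 → 3
  read 'p': 3 → 0
  read 'p': 0 → 4
  read 'p': 4 → 3
  read 'r': 3 → 4
  end 4, rejected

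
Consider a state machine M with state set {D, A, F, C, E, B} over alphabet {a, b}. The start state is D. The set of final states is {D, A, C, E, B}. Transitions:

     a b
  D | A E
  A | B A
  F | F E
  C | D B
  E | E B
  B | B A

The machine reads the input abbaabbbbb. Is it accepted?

Trace: D -a-> A -b-> A -b-> A -a-> B -a-> B -b-> A -b-> A -b-> A -b-> A -b-> A
End state A is accepting.

Yes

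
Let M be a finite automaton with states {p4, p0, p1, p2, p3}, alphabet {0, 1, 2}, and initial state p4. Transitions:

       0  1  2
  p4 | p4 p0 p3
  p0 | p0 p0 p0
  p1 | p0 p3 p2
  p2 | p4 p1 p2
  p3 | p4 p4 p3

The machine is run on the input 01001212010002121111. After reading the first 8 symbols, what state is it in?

p0

Trace: p4 -0-> p4 -1-> p0 -0-> p0 -0-> p0 -1-> p0 -2-> p0 -1-> p0 -2-> p0
After 8 symbols: p0.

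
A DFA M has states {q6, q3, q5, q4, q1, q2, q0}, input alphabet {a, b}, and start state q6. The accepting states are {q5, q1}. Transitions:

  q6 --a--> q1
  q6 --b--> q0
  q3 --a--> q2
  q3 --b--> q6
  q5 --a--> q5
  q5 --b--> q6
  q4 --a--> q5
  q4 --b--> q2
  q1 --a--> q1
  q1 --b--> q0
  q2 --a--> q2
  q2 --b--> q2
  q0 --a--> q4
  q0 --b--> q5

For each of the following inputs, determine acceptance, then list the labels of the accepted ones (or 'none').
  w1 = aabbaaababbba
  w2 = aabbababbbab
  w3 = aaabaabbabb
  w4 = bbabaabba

w1: q6 → q1 → q1 → q0 → q5 → q5 → q5 → q5 → q6 → q1 → q0 → q5 → q6 → q1  → end q1, accepted
w2: q6 → q1 → q1 → q0 → q5 → q5 → q6 → q1 → q0 → q5 → q6 → q1 → q0  → end q0, rejected
w3: q6 → q1 → q1 → q1 → q0 → q4 → q5 → q6 → q0 → q4 → q2 → q2  → end q2, rejected
w4: q6 → q0 → q5 → q5 → q6 → q1 → q1 → q0 → q5 → q5  → end q5, accepted

w1, w4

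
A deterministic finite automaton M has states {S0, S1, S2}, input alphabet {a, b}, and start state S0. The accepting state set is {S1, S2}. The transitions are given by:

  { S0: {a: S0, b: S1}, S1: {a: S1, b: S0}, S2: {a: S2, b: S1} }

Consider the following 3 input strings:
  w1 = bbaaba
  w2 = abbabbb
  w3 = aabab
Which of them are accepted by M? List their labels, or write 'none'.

w1, w2

w1: S0 → S1 → S0 → S0 → S0 → S1 → S1  → end S1, accepted
w2: S0 → S0 → S1 → S0 → S0 → S1 → S0 → S1  → end S1, accepted
w3: S0 → S0 → S0 → S1 → S1 → S0  → end S0, rejected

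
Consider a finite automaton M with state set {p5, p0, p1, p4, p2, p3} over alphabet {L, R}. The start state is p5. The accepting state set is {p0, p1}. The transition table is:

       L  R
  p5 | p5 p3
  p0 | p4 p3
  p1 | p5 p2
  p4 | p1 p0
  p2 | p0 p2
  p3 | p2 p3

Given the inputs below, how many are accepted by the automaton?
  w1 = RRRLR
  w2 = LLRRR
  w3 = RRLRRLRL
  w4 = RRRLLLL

w1: p5 → p3 → p3 → p3 → p2 → p2  → end p2, rejected
w2: p5 → p5 → p5 → p3 → p3 → p3  → end p3, rejected
w3: p5 → p3 → p3 → p2 → p2 → p2 → p0 → p3 → p2  → end p2, rejected
w4: p5 → p3 → p3 → p3 → p2 → p0 → p4 → p1  → end p1, accepted

1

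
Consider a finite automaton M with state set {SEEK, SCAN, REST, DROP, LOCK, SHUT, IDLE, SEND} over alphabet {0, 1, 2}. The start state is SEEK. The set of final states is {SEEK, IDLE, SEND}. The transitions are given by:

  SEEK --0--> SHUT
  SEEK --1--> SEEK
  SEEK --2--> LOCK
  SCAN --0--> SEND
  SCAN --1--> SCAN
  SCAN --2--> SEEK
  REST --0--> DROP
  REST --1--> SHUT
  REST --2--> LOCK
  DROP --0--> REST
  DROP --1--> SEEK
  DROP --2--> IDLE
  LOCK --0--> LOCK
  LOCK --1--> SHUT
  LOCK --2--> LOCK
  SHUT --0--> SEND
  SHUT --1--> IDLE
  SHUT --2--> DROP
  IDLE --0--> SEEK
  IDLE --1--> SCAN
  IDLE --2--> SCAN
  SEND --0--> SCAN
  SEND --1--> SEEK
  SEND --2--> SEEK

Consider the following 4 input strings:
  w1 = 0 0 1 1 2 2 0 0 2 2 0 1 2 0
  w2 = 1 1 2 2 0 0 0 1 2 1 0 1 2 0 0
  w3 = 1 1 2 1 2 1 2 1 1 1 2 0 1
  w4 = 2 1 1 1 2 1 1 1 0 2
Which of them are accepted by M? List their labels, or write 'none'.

w1: Trace: SEEK -0-> SHUT -0-> SEND -1-> SEEK -1-> SEEK -2-> LOCK -2-> LOCK -0-> LOCK -0-> LOCK -2-> LOCK -2-> LOCK -0-> LOCK -1-> SHUT -2-> DROP -0-> REST  → end REST, rejected
w2: Trace: SEEK -1-> SEEK -1-> SEEK -2-> LOCK -2-> LOCK -0-> LOCK -0-> LOCK -0-> LOCK -1-> SHUT -2-> DROP -1-> SEEK -0-> SHUT -1-> IDLE -2-> SCAN -0-> SEND -0-> SCAN  → end SCAN, rejected
w3: Trace: SEEK -1-> SEEK -1-> SEEK -2-> LOCK -1-> SHUT -2-> DROP -1-> SEEK -2-> LOCK -1-> SHUT -1-> IDLE -1-> SCAN -2-> SEEK -0-> SHUT -1-> IDLE  → end IDLE, accepted
w4: Trace: SEEK -2-> LOCK -1-> SHUT -1-> IDLE -1-> SCAN -2-> SEEK -1-> SEEK -1-> SEEK -1-> SEEK -0-> SHUT -2-> DROP  → end DROP, rejected

w3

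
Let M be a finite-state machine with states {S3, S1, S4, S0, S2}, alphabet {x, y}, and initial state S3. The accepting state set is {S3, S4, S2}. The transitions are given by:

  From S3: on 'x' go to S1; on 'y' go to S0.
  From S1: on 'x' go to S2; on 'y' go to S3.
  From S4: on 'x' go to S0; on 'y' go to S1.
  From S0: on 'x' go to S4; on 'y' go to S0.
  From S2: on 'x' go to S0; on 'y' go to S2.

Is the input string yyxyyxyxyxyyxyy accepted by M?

Yes

start at S3
read 'y': S3 → S0
read 'y': S0 → S0
read 'x': S0 → S4
read 'y': S4 → S1
read 'y': S1 → S3
read 'x': S3 → S1
read 'y': S1 → S3
read 'x': S3 → S1
read 'y': S1 → S3
read 'x': S3 → S1
read 'y': S1 → S3
read 'y': S3 → S0
read 'x': S0 → S4
read 'y': S4 → S1
read 'y': S1 → S3
End state S3 is accepting.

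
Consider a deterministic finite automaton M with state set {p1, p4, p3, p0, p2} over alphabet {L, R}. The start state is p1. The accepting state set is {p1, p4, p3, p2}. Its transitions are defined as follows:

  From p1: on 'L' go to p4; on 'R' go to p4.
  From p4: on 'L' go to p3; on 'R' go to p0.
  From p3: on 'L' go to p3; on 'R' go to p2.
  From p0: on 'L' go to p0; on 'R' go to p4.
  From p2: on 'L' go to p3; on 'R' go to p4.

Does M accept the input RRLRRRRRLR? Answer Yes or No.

Yes

start at p1
read 'R': p1 → p4
read 'R': p4 → p0
read 'L': p0 → p0
read 'R': p0 → p4
read 'R': p4 → p0
read 'R': p0 → p4
read 'R': p4 → p0
read 'R': p0 → p4
read 'L': p4 → p3
read 'R': p3 → p2
End state p2 is accepting.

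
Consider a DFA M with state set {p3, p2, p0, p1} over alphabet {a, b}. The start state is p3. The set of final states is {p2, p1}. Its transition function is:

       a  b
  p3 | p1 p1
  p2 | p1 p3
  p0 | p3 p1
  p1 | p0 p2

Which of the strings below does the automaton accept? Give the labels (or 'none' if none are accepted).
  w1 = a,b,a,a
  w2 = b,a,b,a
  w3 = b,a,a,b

w3

w1: p3 → p1 → p2 → p1 → p0  → end p0, rejected
w2: p3 → p1 → p0 → p1 → p0  → end p0, rejected
w3: p3 → p1 → p0 → p3 → p1  → end p1, accepted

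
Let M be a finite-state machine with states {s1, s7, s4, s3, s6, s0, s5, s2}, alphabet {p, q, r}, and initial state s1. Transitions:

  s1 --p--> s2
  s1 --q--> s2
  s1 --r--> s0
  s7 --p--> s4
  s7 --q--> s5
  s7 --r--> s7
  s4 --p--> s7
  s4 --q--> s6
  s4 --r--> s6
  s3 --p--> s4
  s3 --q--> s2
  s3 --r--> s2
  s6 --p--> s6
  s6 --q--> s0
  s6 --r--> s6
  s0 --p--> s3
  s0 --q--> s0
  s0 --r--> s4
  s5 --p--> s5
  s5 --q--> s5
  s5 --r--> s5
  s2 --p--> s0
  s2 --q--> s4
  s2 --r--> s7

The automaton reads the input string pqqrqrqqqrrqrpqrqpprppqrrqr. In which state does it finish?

s5

s1 → s2 → s4 → s6 → s6 → s0 → s4 → s6 → s0 → s0 → s4 → s6 → s0 → s4 → s7 → s5 → s5 → s5 → s5 → s5 → s5 → s5 → s5 → s5 → s5 → s5 → s5 → s5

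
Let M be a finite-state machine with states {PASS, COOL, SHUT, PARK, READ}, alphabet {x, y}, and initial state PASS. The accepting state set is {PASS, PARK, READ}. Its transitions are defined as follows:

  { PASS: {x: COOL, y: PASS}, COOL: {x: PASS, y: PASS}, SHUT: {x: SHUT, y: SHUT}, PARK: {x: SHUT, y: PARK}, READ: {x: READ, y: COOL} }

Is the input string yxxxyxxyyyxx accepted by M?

Yes

PASS → PASS → COOL → PASS → COOL → PASS → COOL → PASS → PASS → PASS → PASS → COOL → PASS
End state PASS is accepting.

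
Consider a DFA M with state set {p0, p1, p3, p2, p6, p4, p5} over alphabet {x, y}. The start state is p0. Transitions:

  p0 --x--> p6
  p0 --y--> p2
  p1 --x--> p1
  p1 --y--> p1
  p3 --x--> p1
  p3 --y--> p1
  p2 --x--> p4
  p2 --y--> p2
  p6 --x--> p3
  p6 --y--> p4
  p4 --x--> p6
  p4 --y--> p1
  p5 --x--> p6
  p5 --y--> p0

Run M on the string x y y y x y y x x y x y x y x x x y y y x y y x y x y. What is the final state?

p0 → p6 → p4 → p1 → p1 → p1 → p1 → p1 → p1 → p1 → p1 → p1 → p1 → p1 → p1 → p1 → p1 → p1 → p1 → p1 → p1 → p1 → p1 → p1 → p1 → p1 → p1 → p1

p1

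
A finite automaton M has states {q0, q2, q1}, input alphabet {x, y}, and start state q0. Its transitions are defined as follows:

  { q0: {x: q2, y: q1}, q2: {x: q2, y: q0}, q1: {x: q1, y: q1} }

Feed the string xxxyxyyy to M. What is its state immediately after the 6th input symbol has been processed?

q0 → q2 → q2 → q2 → q0 → q2 → q0
After 6 symbols: q0.

q0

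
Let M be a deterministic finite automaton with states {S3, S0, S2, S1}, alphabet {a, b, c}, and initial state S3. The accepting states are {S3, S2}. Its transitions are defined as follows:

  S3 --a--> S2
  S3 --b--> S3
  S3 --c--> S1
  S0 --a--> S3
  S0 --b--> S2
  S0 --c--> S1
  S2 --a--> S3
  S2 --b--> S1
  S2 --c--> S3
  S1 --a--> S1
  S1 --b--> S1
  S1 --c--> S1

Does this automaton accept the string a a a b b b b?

Trace: S3 -a-> S2 -a-> S3 -a-> S2 -b-> S1 -b-> S1 -b-> S1 -b-> S1
End state S1 is not accepting.

No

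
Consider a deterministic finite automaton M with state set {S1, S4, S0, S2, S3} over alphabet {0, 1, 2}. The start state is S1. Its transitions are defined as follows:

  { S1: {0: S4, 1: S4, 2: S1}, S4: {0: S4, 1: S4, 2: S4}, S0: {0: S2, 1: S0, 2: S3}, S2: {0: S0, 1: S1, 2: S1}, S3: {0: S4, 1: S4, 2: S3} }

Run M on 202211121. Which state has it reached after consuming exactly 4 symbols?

S4

Trace: S1 -2-> S1 -0-> S4 -2-> S4 -2-> S4
After 4 symbols: S4.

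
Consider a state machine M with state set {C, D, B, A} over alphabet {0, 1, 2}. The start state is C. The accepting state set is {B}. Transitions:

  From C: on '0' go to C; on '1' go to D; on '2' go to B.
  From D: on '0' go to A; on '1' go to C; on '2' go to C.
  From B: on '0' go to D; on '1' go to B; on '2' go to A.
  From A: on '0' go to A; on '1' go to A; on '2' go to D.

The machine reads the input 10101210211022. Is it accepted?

Yes

C → D → A → A → A → A → D → C → C → B → B → B → D → C → B
End state B is accepting.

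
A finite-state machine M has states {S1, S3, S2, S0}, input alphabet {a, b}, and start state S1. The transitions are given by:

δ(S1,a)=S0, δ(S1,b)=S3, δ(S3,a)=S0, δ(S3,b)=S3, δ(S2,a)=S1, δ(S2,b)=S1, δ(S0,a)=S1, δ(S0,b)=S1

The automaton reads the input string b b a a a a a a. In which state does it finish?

S1

Trace: S1 -b-> S3 -b-> S3 -a-> S0 -a-> S1 -a-> S0 -a-> S1 -a-> S0 -a-> S1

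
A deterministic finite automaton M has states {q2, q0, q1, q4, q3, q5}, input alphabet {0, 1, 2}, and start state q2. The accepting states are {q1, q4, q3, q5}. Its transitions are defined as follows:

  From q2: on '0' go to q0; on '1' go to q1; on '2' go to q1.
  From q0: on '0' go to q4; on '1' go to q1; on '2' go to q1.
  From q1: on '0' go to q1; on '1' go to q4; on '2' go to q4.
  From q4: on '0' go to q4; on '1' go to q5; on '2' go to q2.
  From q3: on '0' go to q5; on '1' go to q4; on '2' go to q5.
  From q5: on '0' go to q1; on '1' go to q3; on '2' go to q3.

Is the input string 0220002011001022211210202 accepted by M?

Yes

q2 → q0 → q1 → q4 → q4 → q4 → q4 → q2 → q0 → q1 → q4 → q4 → q4 → q5 → q1 → q4 → q2 → q1 → q4 → q5 → q3 → q4 → q4 → q2 → q0 → q1
End state q1 is accepting.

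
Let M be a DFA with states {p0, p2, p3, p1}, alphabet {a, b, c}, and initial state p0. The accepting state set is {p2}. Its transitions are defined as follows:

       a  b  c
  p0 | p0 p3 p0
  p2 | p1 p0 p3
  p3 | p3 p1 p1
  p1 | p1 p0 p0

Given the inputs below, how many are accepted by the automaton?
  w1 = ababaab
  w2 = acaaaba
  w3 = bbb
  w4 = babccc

w1: Trace: p0 -a-> p0 -b-> p3 -a-> p3 -b-> p1 -a-> p1 -a-> p1 -b-> p0  → end p0, rejected
w2: Trace: p0 -a-> p0 -c-> p0 -a-> p0 -a-> p0 -a-> p0 -b-> p3 -a-> p3  → end p3, rejected
w3: Trace: p0 -b-> p3 -b-> p1 -b-> p0  → end p0, rejected
w4: Trace: p0 -b-> p3 -a-> p3 -b-> p1 -c-> p0 -c-> p0 -c-> p0  → end p0, rejected

0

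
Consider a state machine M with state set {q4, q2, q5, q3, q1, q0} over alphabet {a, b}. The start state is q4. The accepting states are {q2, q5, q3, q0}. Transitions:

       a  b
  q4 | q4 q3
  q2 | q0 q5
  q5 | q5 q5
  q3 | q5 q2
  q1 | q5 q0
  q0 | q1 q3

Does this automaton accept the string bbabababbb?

Yes

Trace: q4 -b-> q3 -b-> q2 -a-> q0 -b-> q3 -a-> q5 -b-> q5 -a-> q5 -b-> q5 -b-> q5 -b-> q5
End state q5 is accepting.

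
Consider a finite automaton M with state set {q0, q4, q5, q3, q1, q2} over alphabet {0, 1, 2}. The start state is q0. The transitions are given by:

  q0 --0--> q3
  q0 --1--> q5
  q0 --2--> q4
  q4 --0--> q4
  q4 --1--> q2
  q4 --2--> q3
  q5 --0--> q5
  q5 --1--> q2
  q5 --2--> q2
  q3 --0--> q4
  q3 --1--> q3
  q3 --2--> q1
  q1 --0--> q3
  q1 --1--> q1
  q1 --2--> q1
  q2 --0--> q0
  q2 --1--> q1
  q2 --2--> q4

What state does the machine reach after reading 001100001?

q2

start at q0
read '0': q0 → q3
read '0': q3 → q4
read '1': q4 → q2
read '1': q2 → q1
read '0': q1 → q3
read '0': q3 → q4
read '0': q4 → q4
read '0': q4 → q4
read '1': q4 → q2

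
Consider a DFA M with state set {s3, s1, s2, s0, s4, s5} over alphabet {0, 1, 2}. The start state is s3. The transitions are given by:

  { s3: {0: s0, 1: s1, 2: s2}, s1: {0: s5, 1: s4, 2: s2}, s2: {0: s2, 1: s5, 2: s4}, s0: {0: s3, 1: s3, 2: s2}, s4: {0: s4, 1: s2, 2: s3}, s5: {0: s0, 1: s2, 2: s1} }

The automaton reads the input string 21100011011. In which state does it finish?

start at s3
read '2': s3 → s2
read '1': s2 → s5
read '1': s5 → s2
read '0': s2 → s2
read '0': s2 → s2
read '0': s2 → s2
read '1': s2 → s5
read '1': s5 → s2
read '0': s2 → s2
read '1': s2 → s5
read '1': s5 → s2

s2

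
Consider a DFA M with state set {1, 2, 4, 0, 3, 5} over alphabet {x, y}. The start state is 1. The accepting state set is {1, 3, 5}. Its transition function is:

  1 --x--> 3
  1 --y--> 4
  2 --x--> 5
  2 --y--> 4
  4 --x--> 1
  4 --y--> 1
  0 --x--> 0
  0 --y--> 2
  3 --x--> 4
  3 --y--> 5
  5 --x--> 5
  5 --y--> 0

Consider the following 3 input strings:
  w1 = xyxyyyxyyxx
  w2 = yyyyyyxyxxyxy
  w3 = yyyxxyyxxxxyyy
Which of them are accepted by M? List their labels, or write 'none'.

w3

w1: Trace: 1 -x-> 3 -y-> 5 -x-> 5 -y-> 0 -y-> 2 -y-> 4 -x-> 1 -y-> 4 -y-> 1 -x-> 3 -x-> 4  → end 4, rejected
w2: Trace: 1 -y-> 4 -y-> 1 -y-> 4 -y-> 1 -y-> 4 -y-> 1 -x-> 3 -y-> 5 -x-> 5 -x-> 5 -y-> 0 -x-> 0 -y-> 2  → end 2, rejected
w3: Trace: 1 -y-> 4 -y-> 1 -y-> 4 -x-> 1 -x-> 3 -y-> 5 -y-> 0 -x-> 0 -x-> 0 -x-> 0 -x-> 0 -y-> 2 -y-> 4 -y-> 1  → end 1, accepted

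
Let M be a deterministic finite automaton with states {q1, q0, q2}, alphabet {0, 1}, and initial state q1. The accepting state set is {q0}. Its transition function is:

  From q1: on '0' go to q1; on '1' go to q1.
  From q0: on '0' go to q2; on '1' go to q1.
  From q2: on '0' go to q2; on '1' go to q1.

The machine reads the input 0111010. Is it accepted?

Trace: q1 -0-> q1 -1-> q1 -1-> q1 -1-> q1 -0-> q1 -1-> q1 -0-> q1
End state q1 is not accepting.

No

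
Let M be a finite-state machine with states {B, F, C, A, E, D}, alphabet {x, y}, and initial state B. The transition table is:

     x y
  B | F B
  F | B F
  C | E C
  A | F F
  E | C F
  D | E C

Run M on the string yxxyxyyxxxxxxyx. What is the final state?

B

start at B
read 'y': B → B
read 'x': B → F
read 'x': F → B
read 'y': B → B
read 'x': B → F
read 'y': F → F
read 'y': F → F
read 'x': F → B
read 'x': B → F
read 'x': F → B
read 'x': B → F
read 'x': F → B
read 'x': B → F
read 'y': F → F
read 'x': F → B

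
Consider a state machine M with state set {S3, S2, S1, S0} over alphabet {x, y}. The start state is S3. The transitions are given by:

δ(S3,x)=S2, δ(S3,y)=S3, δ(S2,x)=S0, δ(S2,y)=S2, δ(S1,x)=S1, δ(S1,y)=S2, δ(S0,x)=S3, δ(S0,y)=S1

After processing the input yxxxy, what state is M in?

Trace: S3 -y-> S3 -x-> S2 -x-> S0 -x-> S3 -y-> S3

S3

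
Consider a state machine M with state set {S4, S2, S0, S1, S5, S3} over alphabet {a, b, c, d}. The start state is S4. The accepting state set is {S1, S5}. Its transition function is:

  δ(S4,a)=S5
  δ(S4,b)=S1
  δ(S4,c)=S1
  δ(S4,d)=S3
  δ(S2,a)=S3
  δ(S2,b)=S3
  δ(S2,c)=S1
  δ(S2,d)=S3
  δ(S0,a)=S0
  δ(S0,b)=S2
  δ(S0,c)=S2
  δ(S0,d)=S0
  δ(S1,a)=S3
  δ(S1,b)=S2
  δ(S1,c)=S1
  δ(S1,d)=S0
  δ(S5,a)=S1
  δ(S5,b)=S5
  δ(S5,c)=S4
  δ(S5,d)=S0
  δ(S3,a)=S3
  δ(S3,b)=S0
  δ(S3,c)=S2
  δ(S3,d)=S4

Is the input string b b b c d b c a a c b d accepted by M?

S4 → S1 → S2 → S3 → S2 → S3 → S0 → S2 → S3 → S3 → S2 → S3 → S4
End state S4 is not accepting.

No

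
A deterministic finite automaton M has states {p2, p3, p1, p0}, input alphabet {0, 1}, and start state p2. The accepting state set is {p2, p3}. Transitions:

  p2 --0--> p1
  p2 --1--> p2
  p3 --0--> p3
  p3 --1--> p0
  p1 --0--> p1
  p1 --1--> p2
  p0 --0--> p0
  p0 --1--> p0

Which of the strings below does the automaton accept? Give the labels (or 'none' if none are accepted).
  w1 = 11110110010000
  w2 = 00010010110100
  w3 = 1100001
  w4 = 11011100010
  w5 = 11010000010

w3

w1: p2 → p2 → p2 → p2 → p2 → p1 → p2 → p2 → p1 → p1 → p2 → p1 → p1 → p1 → p1  → end p1, rejected
w2: p2 → p1 → p1 → p1 → p2 → p1 → p1 → p2 → p1 → p2 → p2 → p1 → p2 → p1 → p1  → end p1, rejected
w3: p2 → p2 → p2 → p1 → p1 → p1 → p1 → p2  → end p2, accepted
w4: p2 → p2 → p2 → p1 → p2 → p2 → p2 → p1 → p1 → p1 → p2 → p1  → end p1, rejected
w5: p2 → p2 → p2 → p1 → p2 → p1 → p1 → p1 → p1 → p1 → p2 → p1  → end p1, rejected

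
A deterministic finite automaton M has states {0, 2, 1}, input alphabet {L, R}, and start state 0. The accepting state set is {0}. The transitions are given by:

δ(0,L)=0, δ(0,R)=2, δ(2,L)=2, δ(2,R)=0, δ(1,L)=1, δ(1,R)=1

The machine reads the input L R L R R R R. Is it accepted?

No

start at 0
read 'L': 0 → 0
read 'R': 0 → 2
read 'L': 2 → 2
read 'R': 2 → 0
read 'R': 0 → 2
read 'R': 2 → 0
read 'R': 0 → 2
End state 2 is not accepting.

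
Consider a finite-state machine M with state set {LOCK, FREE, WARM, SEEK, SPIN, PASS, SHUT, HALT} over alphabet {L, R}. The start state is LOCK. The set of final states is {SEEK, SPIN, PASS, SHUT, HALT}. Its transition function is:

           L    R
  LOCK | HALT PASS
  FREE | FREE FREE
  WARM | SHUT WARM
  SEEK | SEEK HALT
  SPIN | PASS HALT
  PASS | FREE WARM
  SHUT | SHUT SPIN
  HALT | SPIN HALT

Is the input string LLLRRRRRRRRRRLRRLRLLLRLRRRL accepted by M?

No

LOCK → HALT → SPIN → PASS → WARM → WARM → WARM → WARM → WARM → WARM → WARM → WARM → WARM → WARM → SHUT → SPIN → HALT → SPIN → HALT → SPIN → PASS → FREE → FREE → FREE → FREE → FREE → FREE → FREE
End state FREE is not accepting.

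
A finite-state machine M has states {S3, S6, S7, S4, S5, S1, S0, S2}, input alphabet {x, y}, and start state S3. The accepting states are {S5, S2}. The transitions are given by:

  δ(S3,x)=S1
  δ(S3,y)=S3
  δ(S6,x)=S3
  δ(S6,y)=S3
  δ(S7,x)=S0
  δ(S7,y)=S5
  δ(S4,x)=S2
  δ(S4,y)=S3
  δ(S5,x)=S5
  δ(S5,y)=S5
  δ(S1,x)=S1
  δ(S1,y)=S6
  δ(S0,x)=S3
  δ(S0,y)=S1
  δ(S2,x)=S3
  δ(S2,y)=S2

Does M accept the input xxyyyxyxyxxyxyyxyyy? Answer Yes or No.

S3 → S1 → S1 → S6 → S3 → S3 → S1 → S6 → S3 → S3 → S1 → S1 → S6 → S3 → S3 → S3 → S1 → S6 → S3 → S3
End state S3 is not accepting.

No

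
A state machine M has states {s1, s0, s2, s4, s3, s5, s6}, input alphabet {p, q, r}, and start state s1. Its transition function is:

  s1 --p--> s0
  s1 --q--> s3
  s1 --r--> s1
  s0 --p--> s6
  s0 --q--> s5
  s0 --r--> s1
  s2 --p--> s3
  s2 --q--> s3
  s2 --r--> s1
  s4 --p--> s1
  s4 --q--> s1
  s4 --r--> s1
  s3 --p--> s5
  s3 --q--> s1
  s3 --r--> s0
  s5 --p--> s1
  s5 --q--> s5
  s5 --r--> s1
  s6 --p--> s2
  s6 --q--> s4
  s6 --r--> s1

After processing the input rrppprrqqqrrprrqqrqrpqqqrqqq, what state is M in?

start at s1
read 'r': s1 → s1
read 'r': s1 → s1
read 'p': s1 → s0
read 'p': s0 → s6
read 'p': s6 → s2
read 'r': s2 → s1
read 'r': s1 → s1
read 'q': s1 → s3
read 'q': s3 → s1
read 'q': s1 → s3
read 'r': s3 → s0
read 'r': s0 → s1
read 'p': s1 → s0
read 'r': s0 → s1
read 'r': s1 → s1
read 'q': s1 → s3
read 'q': s3 → s1
read 'r': s1 → s1
read 'q': s1 → s3
read 'r': s3 → s0
read 'p': s0 → s6
read 'q': s6 → s4
read 'q': s4 → s1
read 'q': s1 → s3
read 'r': s3 → s0
read 'q': s0 → s5
read 'q': s5 → s5
read 'q': s5 → s5

s5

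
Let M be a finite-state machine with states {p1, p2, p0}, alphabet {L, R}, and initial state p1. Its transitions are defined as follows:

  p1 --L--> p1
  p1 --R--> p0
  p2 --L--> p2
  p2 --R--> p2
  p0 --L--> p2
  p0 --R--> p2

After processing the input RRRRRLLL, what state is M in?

start at p1
read 'R': p1 → p0
read 'R': p0 → p2
read 'R': p2 → p2
read 'R': p2 → p2
read 'R': p2 → p2
read 'L': p2 → p2
read 'L': p2 → p2
read 'L': p2 → p2

p2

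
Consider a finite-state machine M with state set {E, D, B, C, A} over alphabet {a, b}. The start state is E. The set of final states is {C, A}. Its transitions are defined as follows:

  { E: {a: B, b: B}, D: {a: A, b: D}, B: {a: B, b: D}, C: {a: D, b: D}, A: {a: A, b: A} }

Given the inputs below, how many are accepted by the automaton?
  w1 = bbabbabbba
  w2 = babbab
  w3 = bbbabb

w1: E → B → D → A → A → A → A → A → A → A → A  → end A, accepted
w2: E → B → B → D → D → A → A  → end A, accepted
w3: E → B → D → D → A → A → A  → end A, accepted

3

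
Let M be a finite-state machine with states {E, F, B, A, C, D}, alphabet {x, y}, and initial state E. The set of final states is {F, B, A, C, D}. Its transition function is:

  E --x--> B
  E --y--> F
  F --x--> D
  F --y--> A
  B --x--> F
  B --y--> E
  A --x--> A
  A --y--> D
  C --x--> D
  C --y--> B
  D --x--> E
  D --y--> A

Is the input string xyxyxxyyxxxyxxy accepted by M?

E → B → E → B → E → B → F → A → D → E → B → F → A → A → A → D
End state D is accepting.

Yes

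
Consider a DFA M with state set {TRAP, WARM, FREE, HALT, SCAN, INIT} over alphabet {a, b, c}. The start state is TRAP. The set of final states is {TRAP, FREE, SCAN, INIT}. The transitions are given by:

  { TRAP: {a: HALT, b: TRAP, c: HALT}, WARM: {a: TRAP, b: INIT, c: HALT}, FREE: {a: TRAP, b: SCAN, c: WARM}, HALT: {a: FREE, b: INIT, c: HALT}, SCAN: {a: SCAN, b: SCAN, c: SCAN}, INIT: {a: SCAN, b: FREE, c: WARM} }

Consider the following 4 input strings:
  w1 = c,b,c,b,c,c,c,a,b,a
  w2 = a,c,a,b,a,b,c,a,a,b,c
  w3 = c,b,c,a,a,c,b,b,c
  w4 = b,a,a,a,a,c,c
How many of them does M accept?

w1: TRAP → HALT → INIT → WARM → INIT → WARM → HALT → HALT → FREE → SCAN → SCAN  → end SCAN, accepted
w2: TRAP → HALT → HALT → FREE → SCAN → SCAN → SCAN → SCAN → SCAN → SCAN → SCAN → SCAN  → end SCAN, accepted
w3: TRAP → HALT → INIT → WARM → TRAP → HALT → HALT → INIT → FREE → WARM  → end WARM, rejected
w4: TRAP → TRAP → HALT → FREE → TRAP → HALT → HALT → HALT  → end HALT, rejected

2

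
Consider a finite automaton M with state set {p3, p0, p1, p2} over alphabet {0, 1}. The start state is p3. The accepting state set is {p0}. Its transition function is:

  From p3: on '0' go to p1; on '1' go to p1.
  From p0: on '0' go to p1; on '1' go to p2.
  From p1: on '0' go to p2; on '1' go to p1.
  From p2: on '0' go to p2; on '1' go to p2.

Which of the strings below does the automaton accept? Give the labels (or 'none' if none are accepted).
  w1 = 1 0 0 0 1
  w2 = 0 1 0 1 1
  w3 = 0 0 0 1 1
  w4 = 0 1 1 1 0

none

w1:
  start at p3
  read '1': p3 → p1
  read '0': p1 → p2
  read '0': p2 → p2
  read '0': p2 → p2
  read '1': p2 → p2
  end p2, rejected
w2:
  start at p3
  read '0': p3 → p1
  read '1': p1 → p1
  read '0': p1 → p2
  read '1': p2 → p2
  read '1': p2 → p2
  end p2, rejected
w3:
  start at p3
  read '0': p3 → p1
  read '0': p1 → p2
  read '0': p2 → p2
  read '1': p2 → p2
  read '1': p2 → p2
  end p2, rejected
w4:
  start at p3
  read '0': p3 → p1
  read '1': p1 → p1
  read '1': p1 → p1
  read '1': p1 → p1
  read '0': p1 → p2
  end p2, rejected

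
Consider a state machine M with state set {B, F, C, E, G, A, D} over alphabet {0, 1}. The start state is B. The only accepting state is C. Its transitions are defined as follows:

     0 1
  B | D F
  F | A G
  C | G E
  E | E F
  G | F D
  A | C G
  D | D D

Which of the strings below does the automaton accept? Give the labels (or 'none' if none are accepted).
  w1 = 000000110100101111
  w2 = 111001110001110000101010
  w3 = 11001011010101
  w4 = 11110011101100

none

w1: B → D → D → D → D → D → D → D → D → D → D → D → D → D → D → D → D → D → D  → end D, rejected
w2: B → F → G → D → D → D → D → D → D → D → D → D → D → D → D → D → D → D → D → D → D → D → D → D → D  → end D, rejected
w3: B → F → G → F → A → G → F → G → D → D → D → D → D → D → D  → end D, rejected
w4: B → F → G → D → D → D → D → D → D → D → D → D → D → D → D  → end D, rejected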